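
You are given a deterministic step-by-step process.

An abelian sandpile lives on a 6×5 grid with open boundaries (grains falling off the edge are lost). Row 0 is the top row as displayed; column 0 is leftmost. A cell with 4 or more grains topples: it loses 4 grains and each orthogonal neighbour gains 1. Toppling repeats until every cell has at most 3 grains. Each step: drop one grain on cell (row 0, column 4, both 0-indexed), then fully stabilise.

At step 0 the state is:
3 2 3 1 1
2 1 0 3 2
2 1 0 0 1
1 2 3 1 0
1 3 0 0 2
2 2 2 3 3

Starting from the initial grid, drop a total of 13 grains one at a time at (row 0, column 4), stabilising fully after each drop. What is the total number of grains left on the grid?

49

0) 3 2 3 1 1
2 1 0 3 2
2 1 0 0 1
1 2 3 1 0
1 3 0 0 2
2 2 2 3 3
1) 3 2 3 1 2
2 1 0 3 2
2 1 0 0 1
1 2 3 1 0
1 3 0 0 2
2 2 2 3 3
2) 3 2 3 1 3
2 1 0 3 2
2 1 0 0 1
1 2 3 1 0
1 3 0 0 2
2 2 2 3 3
3) 3 2 3 2 0
2 1 0 3 3
2 1 0 0 1
1 2 3 1 0
1 3 0 0 2
2 2 2 3 3
4) 3 2 3 2 1
2 1 0 3 3
2 1 0 0 1
1 2 3 1 0
1 3 0 0 2
2 2 2 3 3
5) 3 2 3 2 2
2 1 0 3 3
2 1 0 0 1
1 2 3 1 0
1 3 0 0 2
2 2 2 3 3
6) 3 2 3 2 3
2 1 0 3 3
2 1 0 0 1
1 2 3 1 0
1 3 0 0 2
2 2 2 3 3
7) 3 3 0 1 2
2 1 2 1 1
2 1 0 1 2
1 2 3 1 0
1 3 0 0 2
2 2 2 3 3
8) 3 3 0 1 3
2 1 2 1 1
2 1 0 1 2
1 2 3 1 0
1 3 0 0 2
2 2 2 3 3
9) 3 3 0 2 0
2 1 2 1 2
2 1 0 1 2
1 2 3 1 0
1 3 0 0 2
2 2 2 3 3
10) 3 3 0 2 1
2 1 2 1 2
2 1 0 1 2
1 2 3 1 0
1 3 0 0 2
2 2 2 3 3
11) 3 3 0 2 2
2 1 2 1 2
2 1 0 1 2
1 2 3 1 0
1 3 0 0 2
2 2 2 3 3
12) 3 3 0 2 3
2 1 2 1 2
2 1 0 1 2
1 2 3 1 0
1 3 0 0 2
2 2 2 3 3
13) 3 3 0 3 0
2 1 2 1 3
2 1 0 1 2
1 2 3 1 0
1 3 0 0 2
2 2 2 3 3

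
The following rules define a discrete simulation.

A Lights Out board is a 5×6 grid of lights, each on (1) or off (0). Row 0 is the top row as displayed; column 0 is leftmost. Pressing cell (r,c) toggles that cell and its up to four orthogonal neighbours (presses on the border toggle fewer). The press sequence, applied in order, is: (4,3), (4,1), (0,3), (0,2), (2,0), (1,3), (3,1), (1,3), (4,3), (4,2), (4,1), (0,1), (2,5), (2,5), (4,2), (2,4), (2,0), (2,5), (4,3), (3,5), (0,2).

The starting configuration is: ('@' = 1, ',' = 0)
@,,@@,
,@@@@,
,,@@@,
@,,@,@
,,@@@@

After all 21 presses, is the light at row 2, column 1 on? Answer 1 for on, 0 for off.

t=0: @,,@@,
,@@@@,
,,@@@,
@,,@,@
,,@@@@
t=1: @,,@@,
,@@@@,
,,@@@,
@,,,,@
,,,,,@
t=2: @,,@@,
,@@@@,
,,@@@,
@@,,,@
@@@,,@
t=3: @,@,,,
,@@,@,
,,@@@,
@@,,,@
@@@,,@
t=4: @@,@,,
,@,,@,
,,@@@,
@@,,,@
@@@,,@
t=5: @@,@,,
@@,,@,
@@@@@,
,@,,,@
@@@,,@
t=6: @@,,,,
@@@@,,
@@@,@,
,@,,,@
@@@,,@
t=7: @@,,,,
@@@@,,
@,@,@,
@,@,,@
@,@,,@
t=8: @@,@,,
@@,,@,
@,@@@,
@,@,,@
@,@,,@
t=9: @@,@,,
@@,,@,
@,@@@,
@,@@,@
@,,@@@
t=10: @@,@,,
@@,,@,
@,@@@,
@,,@,@
@@@,@@
t=11: @@,@,,
@@,,@,
@,@@@,
@@,@,@
,,,,@@
t=12: ,,@@,,
@,,,@,
@,@@@,
@@,@,@
,,,,@@
t=13: ,,@@,,
@,,,@@
@,@@,@
@@,@,,
,,,,@@
t=14: ,,@@,,
@,,,@,
@,@@@,
@@,@,@
,,,,@@
t=15: ,,@@,,
@,,,@,
@,@@@,
@@@@,@
,@@@@@
t=16: ,,@@,,
@,,,,,
@,@,,@
@@@@@@
,@@@@@
t=17: ,,@@,,
,,,,,,
,@@,,@
,@@@@@
,@@@@@
t=18: ,,@@,,
,,,,,@
,@@,@,
,@@@@,
,@@@@@
t=19: ,,@@,,
,,,,,@
,@@,@,
,@@,@,
,@,,,@
t=20: ,,@@,,
,,,,,@
,@@,@@
,@@,,@
,@,,,,
t=21: ,@,,,,
,,@,,@
,@@,@@
,@@,,@
,@,,,,

1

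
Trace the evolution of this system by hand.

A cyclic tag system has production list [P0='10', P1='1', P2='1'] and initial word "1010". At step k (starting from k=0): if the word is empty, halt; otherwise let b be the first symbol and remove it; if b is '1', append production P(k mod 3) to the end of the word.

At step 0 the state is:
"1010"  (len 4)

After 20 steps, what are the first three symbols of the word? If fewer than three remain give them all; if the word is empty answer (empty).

101

t=0: "1010"  (len 4)
t=1: "01010"  (len 5)
t=2: "1010"  (len 4)
t=3: "0101"  (len 4)
t=4: "101"  (len 3)
t=5: "011"  (len 3)
t=6: "11"  (len 2)
t=7: "110"  (len 3)
t=8: "101"  (len 3)
t=9: "011"  (len 3)
t=10: "11"  (len 2)
t=11: "11"  (len 2)
t=12: "11"  (len 2)
t=13: "110"  (len 3)
t=14: "101"  (len 3)
t=15: "011"  (len 3)
t=16: "11"  (len 2)
t=17: "11"  (len 2)
t=18: "11"  (len 2)
t=19: "110"  (len 3)
t=20: "101"  (len 3)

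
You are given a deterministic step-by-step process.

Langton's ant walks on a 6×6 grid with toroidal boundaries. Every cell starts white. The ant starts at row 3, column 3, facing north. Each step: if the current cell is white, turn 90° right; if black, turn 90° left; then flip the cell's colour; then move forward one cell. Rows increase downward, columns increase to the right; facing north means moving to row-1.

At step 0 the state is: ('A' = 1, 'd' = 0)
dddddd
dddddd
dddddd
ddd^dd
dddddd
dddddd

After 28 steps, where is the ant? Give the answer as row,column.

gen 0: dddddd
dddddd
dddddd
ddd^dd
dddddd
dddddd
gen 1: dddddd
dddddd
dddddd
dddA>d
dddddd
dddddd
gen 2: dddddd
dddddd
dddddd
dddAAd
ddddvd
dddddd
gen 3: dddddd
dddddd
dddddd
dddAAd
ddd<Ad
dddddd
gen 4: dddddd
dddddd
dddddd
ddd^Ad
dddAAd
dddddd
gen 5: dddddd
dddddd
dddddd
dd<dAd
dddAAd
dddddd
gen 6: dddddd
dddddd
dd^ddd
ddAdAd
dddAAd
dddddd
gen 7: dddddd
dddddd
ddA>dd
ddAdAd
dddAAd
dddddd
gen 8: dddddd
dddddd
ddAAdd
ddAvAd
dddAAd
dddddd
gen 9: dddddd
dddddd
ddAAdd
dd<AAd
dddAAd
dddddd
gen 10: dddddd
dddddd
ddAAdd
dddAAd
ddvAAd
dddddd
gen 11: dddddd
dddddd
ddAAdd
dddAAd
d<AAAd
dddddd
gen 12: dddddd
dddddd
ddAAdd
d^dAAd
dAAAAd
dddddd
gen 13: dddddd
dddddd
ddAAdd
dA>AAd
dAAAAd
dddddd
gen 14: dddddd
dddddd
ddAAdd
dAAAAd
dAvAAd
dddddd
gen 15: dddddd
dddddd
ddAAdd
dAAAAd
dAd>Ad
dddddd
gen 16: dddddd
dddddd
ddAAdd
dAA^Ad
dAddAd
dddddd
gen 17: dddddd
dddddd
ddAAdd
dA<dAd
dAddAd
dddddd
gen 18: dddddd
dddddd
ddAAdd
dAddAd
dAvdAd
dddddd
gen 19: dddddd
dddddd
ddAAdd
dAddAd
d<AdAd
dddddd
gen 20: dddddd
dddddd
ddAAdd
dAddAd
ddAdAd
dvdddd
gen 21: dddddd
dddddd
ddAAdd
dAddAd
ddAdAd
<Adddd
gen 22: dddddd
dddddd
ddAAdd
dAddAd
^dAdAd
AAdddd
gen 23: dddddd
dddddd
ddAAdd
dAddAd
A>AdAd
AAdddd
gen 24: dddddd
dddddd
ddAAdd
dAddAd
AAAdAd
Avdddd
gen 25: dddddd
dddddd
ddAAdd
dAddAd
AAAdAd
Ad>ddd
gen 26: ddvddd
dddddd
ddAAdd
dAddAd
AAAdAd
AdAddd
gen 27: d<Addd
dddddd
ddAAdd
dAddAd
AAAdAd
AdAddd
gen 28: dAAddd
dddddd
ddAAdd
dAddAd
AAAdAd
A^Addd

5,1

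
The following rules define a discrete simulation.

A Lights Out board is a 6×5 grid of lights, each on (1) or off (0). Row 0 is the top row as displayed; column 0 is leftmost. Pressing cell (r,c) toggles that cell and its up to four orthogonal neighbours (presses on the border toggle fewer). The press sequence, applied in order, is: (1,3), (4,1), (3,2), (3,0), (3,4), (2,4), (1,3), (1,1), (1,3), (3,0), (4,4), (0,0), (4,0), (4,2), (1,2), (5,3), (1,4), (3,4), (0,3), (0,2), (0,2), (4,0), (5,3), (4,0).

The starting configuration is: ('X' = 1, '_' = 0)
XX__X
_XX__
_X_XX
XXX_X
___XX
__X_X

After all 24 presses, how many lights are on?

15

0) XX__X
_XX__
_X_XX
XXX_X
___XX
__X_X
1) XX_XX
_X_XX
_X__X
XXX_X
___XX
__X_X
2) XX_XX
_X_XX
_X__X
X_X_X
XXXXX
_XX_X
3) XX_XX
_X_XX
_XX_X
XX_XX
XX_XX
_XX_X
4) XX_XX
_X_XX
XXX_X
___XX
_X_XX
_XX_X
5) XX_XX
_X_XX
XXX__
_____
_X_X_
_XX_X
6) XX_XX
_X_X_
XXXXX
____X
_X_X_
_XX_X
7) XX__X
_XX_X
XXX_X
____X
_X_X_
_XX_X
8) X___X
X___X
X_X_X
____X
_X_X_
_XX_X
9) X__XX
X_XX_
X_XXX
____X
_X_X_
_XX_X
10) X__XX
X_XX_
__XXX
XX__X
XX_X_
_XX_X
11) X__XX
X_XX_
__XXX
XX___
XX__X
_XX__
12) _X_XX
__XX_
__XXX
XX___
XX__X
_XX__
13) _X_XX
__XX_
__XXX
_X___
____X
XXX__
14) _X_XX
__XX_
__XXX
_XX__
_XXXX
XX___
15) _XXXX
_X___
___XX
_XX__
_XXXX
XX___
16) _XXXX
_X___
___XX
_XX__
_XX_X
XXXXX
17) _XXX_
_X_XX
___X_
_XX__
_XX_X
XXXXX
18) _XXX_
_X_XX
___XX
_XXXX
_XX__
XXXXX
19) _X__X
_X__X
___XX
_XXXX
_XX__
XXXXX
20) __XXX
_XX_X
___XX
_XXXX
_XX__
XXXXX
21) _X__X
_X__X
___XX
_XXXX
_XX__
XXXXX
22) _X__X
_X__X
___XX
XXXXX
X_X__
_XXXX
23) _X__X
_X__X
___XX
XXXXX
X_XX_
_X___
24) _X__X
_X__X
___XX
_XXXX
_XXX_
XX___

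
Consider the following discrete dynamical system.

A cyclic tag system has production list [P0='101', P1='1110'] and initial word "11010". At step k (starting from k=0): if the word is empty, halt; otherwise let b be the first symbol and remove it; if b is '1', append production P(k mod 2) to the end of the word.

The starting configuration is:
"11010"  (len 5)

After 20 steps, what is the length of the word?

34

0) "11010"  (len 5)
1) "1010101"  (len 7)
2) "0101011110"  (len 10)
3) "101011110"  (len 9)
4) "010111101110"  (len 12)
5) "10111101110"  (len 11)
6) "01111011101110"  (len 14)
7) "1111011101110"  (len 13)
8) "1110111011101110"  (len 16)
9) "110111011101110101"  (len 18)
10) "101110111011101011110"  (len 21)
11) "01110111011101011110101"  (len 23)
12) "1110111011101011110101"  (len 22)
13) "110111011101011110101101"  (len 24)
14) "101110111010111101011011110"  (len 27)
15) "01110111010111101011011110101"  (len 29)
16) "1110111010111101011011110101"  (len 28)
17) "110111010111101011011110101101"  (len 30)
18) "101110101111010110111101011011110"  (len 33)
19) "01110101111010110111101011011110101"  (len 35)
20) "1110101111010110111101011011110101"  (len 34)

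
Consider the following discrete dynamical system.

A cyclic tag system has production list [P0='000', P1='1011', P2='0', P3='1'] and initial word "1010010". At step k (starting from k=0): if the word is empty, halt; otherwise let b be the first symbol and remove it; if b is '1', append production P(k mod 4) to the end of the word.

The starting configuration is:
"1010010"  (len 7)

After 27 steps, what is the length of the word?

5

step 0: "1010010"  (len 7)
step 1: "010010000"  (len 9)
step 2: "10010000"  (len 8)
step 3: "00100000"  (len 8)
step 4: "0100000"  (len 7)
step 5: "100000"  (len 6)
step 6: "000001011"  (len 9)
step 7: "00001011"  (len 8)
step 8: "0001011"  (len 7)
step 9: "001011"  (len 6)
step 10: "01011"  (len 5)
step 11: "1011"  (len 4)
step 12: "0111"  (len 4)
step 13: "111"  (len 3)
step 14: "111011"  (len 6)
step 15: "110110"  (len 6)
step 16: "101101"  (len 6)
step 17: "01101000"  (len 8)
step 18: "1101000"  (len 7)
step 19: "1010000"  (len 7)
step 20: "0100001"  (len 7)
step 21: "100001"  (len 6)
step 22: "000011011"  (len 9)
step 23: "00011011"  (len 8)
step 24: "0011011"  (len 7)
step 25: "011011"  (len 6)
step 26: "11011"  (len 5)
step 27: "10110"  (len 5)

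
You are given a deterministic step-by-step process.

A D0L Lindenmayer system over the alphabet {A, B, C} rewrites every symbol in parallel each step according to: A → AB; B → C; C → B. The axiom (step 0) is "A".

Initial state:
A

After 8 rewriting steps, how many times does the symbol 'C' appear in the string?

gen 0: A
gen 1: AB
gen 2: ABC
gen 3: ABCB
gen 4: ABCBC
gen 5: ABCBCB
gen 6: ABCBCBC
gen 7: ABCBCBCB
gen 8: ABCBCBCBC

4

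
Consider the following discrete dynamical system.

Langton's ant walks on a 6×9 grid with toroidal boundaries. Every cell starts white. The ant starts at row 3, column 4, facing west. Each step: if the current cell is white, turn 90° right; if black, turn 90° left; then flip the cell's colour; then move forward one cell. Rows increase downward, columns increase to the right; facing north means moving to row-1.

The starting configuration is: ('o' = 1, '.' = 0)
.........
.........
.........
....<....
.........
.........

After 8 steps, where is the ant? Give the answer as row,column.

3,4

k=0  .........
.........
.........
....<....
.........
.........
k=1  .........
.........
....^....
....o....
.........
.........
k=2  .........
.........
....o>...
....o....
.........
.........
k=3  .........
.........
....oo...
....ov...
.........
.........
k=4  .........
.........
....oo...
....<o...
.........
.........
k=5  .........
.........
....oo...
.....o...
....v....
.........
k=6  .........
.........
....oo...
.....o...
...<o....
.........
k=7  .........
.........
....oo...
...^.o...
...oo....
.........
k=8  .........
.........
....oo...
...o>o...
...oo....
.........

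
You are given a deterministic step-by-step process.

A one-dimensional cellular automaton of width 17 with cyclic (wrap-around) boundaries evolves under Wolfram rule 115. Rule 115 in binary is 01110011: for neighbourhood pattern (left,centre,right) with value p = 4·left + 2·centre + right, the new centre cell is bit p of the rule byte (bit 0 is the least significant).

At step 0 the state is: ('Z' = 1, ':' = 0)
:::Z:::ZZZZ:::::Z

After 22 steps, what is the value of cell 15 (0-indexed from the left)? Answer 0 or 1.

1

gen 0: :::Z:::ZZZZ:::::Z
gen 1: ZZZ:ZZZ:::ZZZZZZ:
gen 2: ::ZZ::ZZZZ:::::ZZ
gen 3: ZZ:ZZZ:::ZZZZZZ:Z
gen 4: :ZZ::ZZZZ:::::ZZ:
gen 5: Z:ZZZ:::ZZZZZZ:ZZ
gen 6: ZZ::ZZZZ:::::ZZ::
gen 7: :ZZZ:::ZZZZZZ:ZZZ
gen 8: Z::ZZZZ:::::ZZ::Z
gen 9: ZZZ:::ZZZZZZ:ZZZ:
gen 10: ::ZZZZ:::::ZZ::ZZ
gen 11: ZZ:::ZZZZZZ:ZZZ:Z
gen 12: :ZZZZ:::::ZZ::ZZ:
gen 13: Z:::ZZZZZZ:ZZZ:ZZ
gen 14: ZZZZ:::::ZZ::ZZ::
gen 15: :::ZZZZZZ:ZZZ:ZZZ
gen 16: ZZZ:::::ZZ::ZZ::Z
gen 17: ::ZZZZZZ:ZZZ:ZZZ:
gen 18: ZZ:::::ZZ::ZZ::ZZ
gen 19: :ZZZZZZ:ZZZ:ZZZ::
gen 20: Z:::::ZZ::ZZ::ZZZ
gen 21: ZZZZZZ:ZZZ:ZZZ:::
gen 22: :::::ZZ::ZZ::ZZZZ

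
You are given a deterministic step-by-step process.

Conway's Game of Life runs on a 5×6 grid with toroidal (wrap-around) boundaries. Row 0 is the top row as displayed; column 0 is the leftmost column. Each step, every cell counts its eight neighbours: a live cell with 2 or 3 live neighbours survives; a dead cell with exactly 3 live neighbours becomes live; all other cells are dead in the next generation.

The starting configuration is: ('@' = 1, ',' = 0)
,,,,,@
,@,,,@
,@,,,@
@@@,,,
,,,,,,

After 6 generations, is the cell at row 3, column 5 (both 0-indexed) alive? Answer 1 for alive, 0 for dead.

0) ,,,,,@
,@,,,@
,@,,,@
@@@,,,
,,,,,,
1) @,,,,,
,,,,@@
,,,,,@
@@@,,,
@@,,,,
2) @@,,,,
@,,,@@
,@,,@@
,,@,,@
,,@,,@
3) ,@,,@,
,,,,@,
,@,@,,
,@@@,@
,,@,,@
4) ,,,@@@
,,@@@,
@@,@,,
,@,@,,
,,,,,@
5) ,,@,,@
@@,,,,
@@,,,,
,@,,@,
@,@@,@
6) ,,@@@@
,,@,,@
,,@,,@
,,,@@,
@,@@,@

0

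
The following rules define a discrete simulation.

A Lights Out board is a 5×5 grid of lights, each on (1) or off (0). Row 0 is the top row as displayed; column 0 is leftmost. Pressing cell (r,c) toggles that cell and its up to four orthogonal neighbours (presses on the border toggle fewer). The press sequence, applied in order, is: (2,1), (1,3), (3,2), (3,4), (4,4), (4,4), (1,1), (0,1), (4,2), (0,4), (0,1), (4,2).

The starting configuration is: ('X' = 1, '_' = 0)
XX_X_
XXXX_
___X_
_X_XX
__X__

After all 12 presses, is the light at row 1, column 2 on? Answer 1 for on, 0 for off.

step 0: XX_X_
XXXX_
___X_
_X_XX
__X__
step 1: XX_X_
X_XX_
XXXX_
___XX
__X__
step 2: XX___
X___X
XXX__
___XX
__X__
step 3: XX___
X___X
XX___
_XX_X
_____
step 4: XX___
X___X
XX__X
_XXX_
____X
step 5: XX___
X___X
XX__X
_XXXX
___X_
step 6: XX___
X___X
XX__X
_XXX_
____X
step 7: X____
_XX_X
X___X
_XXX_
____X
step 8: _XX__
__X_X
X___X
_XXX_
____X
step 9: _XX__
__X_X
X___X
_X_X_
_XXXX
step 10: _XXXX
__X__
X___X
_X_X_
_XXXX
step 11: X__XX
_XX__
X___X
_X_X_
_XXXX
step 12: X__XX
_XX__
X___X
_XXX_
____X

1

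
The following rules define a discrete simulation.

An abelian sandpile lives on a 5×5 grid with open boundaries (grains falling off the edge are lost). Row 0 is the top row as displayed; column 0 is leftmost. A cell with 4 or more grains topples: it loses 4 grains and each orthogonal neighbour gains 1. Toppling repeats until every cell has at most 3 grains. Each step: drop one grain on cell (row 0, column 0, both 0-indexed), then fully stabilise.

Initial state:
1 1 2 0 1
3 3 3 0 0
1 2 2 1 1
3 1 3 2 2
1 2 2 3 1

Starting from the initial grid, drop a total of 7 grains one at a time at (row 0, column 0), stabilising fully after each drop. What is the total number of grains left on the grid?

41

t=0: 1 1 2 0 1
3 3 3 0 0
1 2 2 1 1
3 1 3 2 2
1 2 2 3 1
t=1: 2 1 2 0 1
3 3 3 0 0
1 2 2 1 1
3 1 3 2 2
1 2 2 3 1
t=2: 3 1 2 0 1
3 3 3 0 0
1 2 2 1 1
3 1 3 2 2
1 2 2 3 1
t=3: 1 3 3 0 1
1 1 0 1 0
2 3 3 1 1
3 1 3 2 2
1 2 2 3 1
t=4: 2 3 3 0 1
1 1 0 1 0
2 3 3 1 1
3 1 3 2 2
1 2 2 3 1
t=5: 3 3 3 0 1
1 1 0 1 0
2 3 3 1 1
3 1 3 2 2
1 2 2 3 1
t=6: 1 1 0 1 1
2 2 1 1 0
2 3 3 1 1
3 1 3 2 2
1 2 2 3 1
t=7: 2 1 0 1 1
2 2 1 1 0
2 3 3 1 1
3 1 3 2 2
1 2 2 3 1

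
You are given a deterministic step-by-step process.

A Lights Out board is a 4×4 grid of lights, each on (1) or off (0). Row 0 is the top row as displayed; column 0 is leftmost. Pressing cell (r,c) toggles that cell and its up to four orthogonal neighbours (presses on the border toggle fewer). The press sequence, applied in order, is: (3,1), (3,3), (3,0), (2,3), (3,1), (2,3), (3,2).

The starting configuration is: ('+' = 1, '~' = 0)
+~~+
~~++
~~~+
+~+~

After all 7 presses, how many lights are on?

k=0  +~~+
~~++
~~~+
+~+~
k=1  +~~+
~~++
~+~+
~+~~
k=2  +~~+
~~++
~+~~
~+++
k=3  +~~+
~~++
++~~
+~++
k=4  +~~+
~~+~
++++
+~+~
k=5  +~~+
~~+~
+~++
~+~~
k=6  +~~+
~~++
+~~~
~+~+
k=7  +~~+
~~++
+~+~
~~+~

7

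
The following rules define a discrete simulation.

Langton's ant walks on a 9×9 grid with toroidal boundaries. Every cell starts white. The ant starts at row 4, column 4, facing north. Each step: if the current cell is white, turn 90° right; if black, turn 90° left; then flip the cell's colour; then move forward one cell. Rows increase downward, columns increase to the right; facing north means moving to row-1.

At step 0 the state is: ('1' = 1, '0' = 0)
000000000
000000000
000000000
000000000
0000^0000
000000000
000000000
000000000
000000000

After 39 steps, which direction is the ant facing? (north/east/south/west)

0) 000000000
000000000
000000000
000000000
0000^0000
000000000
000000000
000000000
000000000
1) 000000000
000000000
000000000
000000000
00001>000
000000000
000000000
000000000
000000000
2) 000000000
000000000
000000000
000000000
000011000
00000v000
000000000
000000000
000000000
3) 000000000
000000000
000000000
000000000
000011000
0000<1000
000000000
000000000
000000000
4) 000000000
000000000
000000000
000000000
0000^1000
000011000
000000000
000000000
000000000
5) 000000000
000000000
000000000
000000000
000<01000
000011000
000000000
000000000
000000000
6) 000000000
000000000
000000000
000^00000
000101000
000011000
000000000
000000000
000000000
7) 000000000
000000000
000000000
0001>0000
000101000
000011000
000000000
000000000
000000000
8) 000000000
000000000
000000000
000110000
0001v1000
000011000
000000000
000000000
000000000
9) 000000000
000000000
000000000
000110000
000<11000
000011000
000000000
000000000
000000000
10) 000000000
000000000
000000000
000110000
000011000
000v11000
000000000
000000000
000000000
11) 000000000
000000000
000000000
000110000
000011000
00<111000
000000000
000000000
000000000
12) 000000000
000000000
000000000
000110000
00^011000
001111000
000000000
000000000
000000000
13) 000000000
000000000
000000000
000110000
001>11000
001111000
000000000
000000000
000000000
14) 000000000
000000000
000000000
000110000
001111000
001v11000
000000000
000000000
000000000
15) 000000000
000000000
000000000
000110000
001111000
0010>1000
000000000
000000000
000000000
16) 000000000
000000000
000000000
000110000
0011^1000
001001000
000000000
000000000
000000000
17) 000000000
000000000
000000000
000110000
001<01000
001001000
000000000
000000000
000000000
18) 000000000
000000000
000000000
000110000
001001000
001v01000
000000000
000000000
000000000
19) 000000000
000000000
000000000
000110000
001001000
00<101000
000000000
000000000
000000000
20) 000000000
000000000
000000000
000110000
001001000
000101000
00v000000
000000000
000000000
21) 000000000
000000000
000000000
000110000
001001000
000101000
0<1000000
000000000
000000000
22) 000000000
000000000
000000000
000110000
001001000
0^0101000
011000000
000000000
000000000
23) 000000000
000000000
000000000
000110000
001001000
01>101000
011000000
000000000
000000000
24) 000000000
000000000
000000000
000110000
001001000
011101000
01v000000
000000000
000000000
25) 000000000
000000000
000000000
000110000
001001000
011101000
010>00000
000000000
000000000
26) 000000000
000000000
000000000
000110000
001001000
011101000
010100000
000v00000
000000000
27) 000000000
000000000
000000000
000110000
001001000
011101000
010100000
00<100000
000000000
28) 000000000
000000000
000000000
000110000
001001000
011101000
01^100000
001100000
000000000
29) 000000000
000000000
000000000
000110000
001001000
011101000
011>00000
001100000
000000000
30) 000000000
000000000
000000000
000110000
001001000
011^01000
011000000
001100000
000000000
31) 000000000
000000000
000000000
000110000
001001000
01<001000
011000000
001100000
000000000
32) 000000000
000000000
000000000
000110000
001001000
010001000
01v000000
001100000
000000000
33) 000000000
000000000
000000000
000110000
001001000
010001000
010>00000
001100000
000000000
34) 000000000
000000000
000000000
000110000
001001000
010001000
010100000
001v00000
000000000
35) 000000000
000000000
000000000
000110000
001001000
010001000
010100000
0010>0000
000000000
36) 000000000
000000000
000000000
000110000
001001000
010001000
010100000
001010000
0000v0000
37) 000000000
000000000
000000000
000110000
001001000
010001000
010100000
001010000
000<10000
38) 000000000
000000000
000000000
000110000
001001000
010001000
010100000
001^10000
000110000
39) 000000000
000000000
000000000
000110000
001001000
010001000
010100000
0011>0000
000110000

east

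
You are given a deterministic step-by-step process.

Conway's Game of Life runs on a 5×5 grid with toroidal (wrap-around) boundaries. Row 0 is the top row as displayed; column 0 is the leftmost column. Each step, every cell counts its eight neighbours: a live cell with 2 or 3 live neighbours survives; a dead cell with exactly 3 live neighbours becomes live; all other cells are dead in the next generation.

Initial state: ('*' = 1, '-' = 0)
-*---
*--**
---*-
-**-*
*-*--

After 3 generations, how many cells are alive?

2

0) -*---
*--**
---*-
-**-*
*-*--
1) -***-
*-***
-*---
***-*
*-**-
2) -----
*---*
-----
----*
-----
3) -----
-----
*---*
-----
-----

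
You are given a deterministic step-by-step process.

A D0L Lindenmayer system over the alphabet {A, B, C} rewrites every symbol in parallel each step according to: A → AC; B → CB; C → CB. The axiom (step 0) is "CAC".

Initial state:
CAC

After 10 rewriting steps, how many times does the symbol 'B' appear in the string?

k=0  CAC
k=1  CBACCB
k=2  CBCBACCBCBCB
k=3  CBCBCBCBACCBCBCBCBCBCBCB
k=4  CBCBCBCBCBCBCBCBACCBCBCBCBCBCBCBCBCBCBCBCBCBCBCB
k=5  CBCBCBCBCBCBCBCBCBCBCBCBCBCBCBCBACCBCBCBCBCBCBCBCBCBCBCBCBCBCBCBCBCBCBCBCBCBCBCBCBCBCBCBCBCBCBCB
k=6  CBCBCBCBCBCBCBCBCBCBCBCBCBCBCBCBCBCBCBCBCBCBCBCBCBCBCBCBCB…CBCBCBCBCBCBCBCBCBCBCBCBCBCBCBCBCBCBCBCBCBCBCBCBCBCBCBCBCB  (len 192)
k=7  CBCBCBCBCBCBCBCBCBCBCBCBCBCBCBCBCBCBCBCBCBCBCBCBCBCBCBCBCB…CBCBCBCBCBCBCBCBCBCBCBCBCBCBCBCBCBCBCBCBCBCBCBCBCBCBCBCBCB  (len 384)
k=8  CBCBCBCBCBCBCBCBCBCBCBCBCBCBCBCBCBCBCBCBCBCBCBCBCBCBCBCBCB…CBCBCBCBCBCBCBCBCBCBCBCBCBCBCBCBCBCBCBCBCBCBCBCBCBCBCBCBCB  (len 768)
k=9  CBCBCBCBCBCBCBCBCBCBCBCBCBCBCBCBCBCBCBCBCBCBCBCBCBCBCBCBCB…CBCBCBCBCBCBCBCBCBCBCBCBCBCBCBCBCBCBCBCBCBCBCBCBCBCBCBCBCB  (len 1536)
k=10  CBCBCBCBCBCBCBCBCBCBCBCBCBCBCBCBCBCBCBCBCBCBCBCBCBCBCBCBCB…CBCBCBCBCBCBCBCBCBCBCBCBCBCBCBCBCBCBCBCBCBCBCBCBCBCBCBCBCB  (len 3072)

1535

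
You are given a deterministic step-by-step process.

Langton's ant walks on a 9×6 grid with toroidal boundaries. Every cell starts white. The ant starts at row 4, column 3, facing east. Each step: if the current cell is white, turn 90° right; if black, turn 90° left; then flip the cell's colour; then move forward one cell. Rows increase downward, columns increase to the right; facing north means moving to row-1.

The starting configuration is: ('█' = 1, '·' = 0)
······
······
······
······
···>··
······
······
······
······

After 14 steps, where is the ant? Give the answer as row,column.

3,2

[0] ······
······
······
······
···>··
······
······
······
······
[1] ······
······
······
······
···█··
···v··
······
······
······
[2] ······
······
······
······
···█··
··<█··
······
······
······
[3] ······
······
······
······
··^█··
··██··
······
······
······
[4] ······
······
······
······
··█>··
··██··
······
······
······
[5] ······
······
······
···^··
··█···
··██··
······
······
······
[6] ······
······
······
···█>·
··█···
··██··
······
······
······
[7] ······
······
······
···██·
··█·v·
··██··
······
······
······
[8] ······
······
······
···██·
··█<█·
··██··
······
······
······
[9] ······
······
······
···^█·
··███·
··██··
······
······
······
[10] ······
······
······
··<·█·
··███·
··██··
······
······
······
[11] ······
······
··^···
··█·█·
··███·
··██··
······
······
······
[12] ······
······
··█>··
··█·█·
··███·
··██··
······
······
······
[13] ······
······
··██··
··█v█·
··███·
··██··
······
······
······
[14] ······
······
··██··
··<██·
··███·
··██··
······
······
······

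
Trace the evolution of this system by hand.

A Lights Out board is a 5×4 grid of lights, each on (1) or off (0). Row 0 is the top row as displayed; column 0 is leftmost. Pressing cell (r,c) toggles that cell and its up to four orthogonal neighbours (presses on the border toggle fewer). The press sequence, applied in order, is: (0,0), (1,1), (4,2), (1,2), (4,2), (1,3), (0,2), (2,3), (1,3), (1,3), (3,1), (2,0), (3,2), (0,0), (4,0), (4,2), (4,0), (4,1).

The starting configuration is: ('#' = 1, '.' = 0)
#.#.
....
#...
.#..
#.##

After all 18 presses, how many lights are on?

0) #.#.
....
#...
.#..
#.##
1) .##.
#...
#...
.#..
#.##
2) ..#.
.##.
##..
.#..
#.##
3) ..#.
.##.
##..
.##.
##..
4) ....
...#
###.
.##.
##..
5) ....
...#
###.
.#..
#.##
6) ...#
..#.
####
.#..
#.##
7) .##.
....
####
.#..
#.##
8) .##.
...#
##..
.#.#
#.##
9) .###
..#.
##.#
.#.#
#.##
10) .##.
...#
##..
.#.#
#.##
11) .##.
...#
#...
#.##
####
12) .##.
#..#
.#..
..##
####
13) .##.
#..#
.##.
.#..
##.#
14) #.#.
...#
.##.
.#..
##.#
15) #.#.
...#
.##.
##..
...#
16) #.#.
...#
.##.
###.
.##.
17) #.#.
...#
.##.
.##.
#.#.
18) #.#.
...#
.##.
..#.
.#..

7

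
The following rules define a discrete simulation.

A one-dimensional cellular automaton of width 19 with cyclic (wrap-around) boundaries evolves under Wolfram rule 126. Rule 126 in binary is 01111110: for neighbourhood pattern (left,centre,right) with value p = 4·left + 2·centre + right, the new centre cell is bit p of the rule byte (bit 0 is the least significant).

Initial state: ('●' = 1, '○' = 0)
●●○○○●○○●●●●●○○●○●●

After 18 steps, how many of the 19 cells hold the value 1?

8

t=0: ●●○○○●○○●●●●●○○●○●●
t=1: ○●●○●●●●●○○○●●●●●●○
t=2: ●●●●●○○○●●○●●○○○○●●
t=3: ○○○○●●○●●●●●●●○○●●○
t=4: ○○○●●●●●○○○○○●●●●●●
t=5: ●○●●○○○●●○○○●●○○○○●
t=6: ●●●●●○●●●●○●●●●○○●●
t=7: ○○○○●●●○○●●●○○●●●●○
t=8: ○○○●●○●●●●○●●●●○○●●
t=9: ●○●●●●●○○●●●○○●●●●●
t=10: ●●●○○○●●●●○●●●●○○○○
t=11: ●○●●○●●○○●●●○○●●○○●
t=12: ●●●●●●●●●●○●●●●●●●●
t=13: ○○○○○○○○○●●●○○○○○○○
t=14: ○○○○○○○○●●○●●○○○○○○
t=15: ○○○○○○○●●●●●●●○○○○○
t=16: ○○○○○○●●○○○○○●●○○○○
t=17: ○○○○○●●●●○○○●●●●○○○
t=18: ○○○○●●○○●●○●●○○●●○○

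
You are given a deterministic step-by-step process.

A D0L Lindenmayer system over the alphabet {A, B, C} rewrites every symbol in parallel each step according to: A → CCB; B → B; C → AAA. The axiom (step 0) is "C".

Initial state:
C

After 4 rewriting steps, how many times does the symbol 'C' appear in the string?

k=0  C
k=1  AAA
k=2  CCBCCBCCB
k=3  AAAAAABAAAAAABAAAAAAB
k=4  CCBCCBCCBCCBCCBCCBBCCBCCBCCBCCBCCBCCBBCCBCCBCCBCCBCCBCCBB

36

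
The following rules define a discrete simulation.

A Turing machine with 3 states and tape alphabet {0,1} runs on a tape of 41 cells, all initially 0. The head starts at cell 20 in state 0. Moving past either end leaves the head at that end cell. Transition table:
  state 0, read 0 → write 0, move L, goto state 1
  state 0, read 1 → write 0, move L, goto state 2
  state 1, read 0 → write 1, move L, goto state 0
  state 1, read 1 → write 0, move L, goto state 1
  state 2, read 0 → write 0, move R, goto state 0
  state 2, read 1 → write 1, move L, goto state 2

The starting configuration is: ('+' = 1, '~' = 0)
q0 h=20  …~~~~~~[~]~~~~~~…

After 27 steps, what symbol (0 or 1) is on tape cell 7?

t=0: q0 h=20  …~~~~~~[~]~~~~~~…
t=1: q1 h=19  …~~~~~~[~]~~~~~~…
t=2: q0 h=18  …~~~~~~[~]+~~~~~…
t=3: q1 h=17  …~~~~~~[~]~+~~~~…
t=4: q0 h=16  …~~~~~~[~]+~+~~~…
t=5: q1 h=15  …~~~~~~[~]~+~+~~…
t=6: q0 h=14  …~~~~~~[~]+~+~+~…
t=7: q1 h=13  …~~~~~~[~]~+~+~+…
t=8: q0 h=12  …~~~~~~[~]+~+~+~…
t=9: q1 h=11  …~~~~~~[~]~+~+~+…
t=10: q0 h=10  …~~~~~~[~]+~+~+~…
t=11: q1 h= 9  …~~~~~~[~]~+~+~+…
t=12: q0 h= 8  …~~~~~~[~]+~+~+~…
t=13: q1 h= 7  …~~~~~~[~]~+~+~+…
t=14: q0 h= 6  |~~~~~~[~]+~+~+~…
t=15: q1 h= 5  |~~~~~[~]~+~+~+…
t=16: q0 h= 4  |~~~~[~]+~+~+~…
t=17: q1 h= 3  |~~~[~]~+~+~+…
t=18: q0 h= 2  |~~[~]+~+~+~…
t=19: q1 h= 1  |~[~]~+~+~+…
t=20: q0 h= 0  |[~]+~+~+~…
t=21: q1 h= 0  |[~]+~+~+~…
t=22: q0 h= 0  |[+]+~+~+~…
t=23: q2 h= 0  |[~]+~+~+~…
t=24: q0 h= 1  |~[+]~+~+~+…
t=25: q2 h= 0  |[~]~~+~+~…
t=26: q0 h= 1  |~[~]~+~+~+…
t=27: q1 h= 0  |[~]~~+~+~…

1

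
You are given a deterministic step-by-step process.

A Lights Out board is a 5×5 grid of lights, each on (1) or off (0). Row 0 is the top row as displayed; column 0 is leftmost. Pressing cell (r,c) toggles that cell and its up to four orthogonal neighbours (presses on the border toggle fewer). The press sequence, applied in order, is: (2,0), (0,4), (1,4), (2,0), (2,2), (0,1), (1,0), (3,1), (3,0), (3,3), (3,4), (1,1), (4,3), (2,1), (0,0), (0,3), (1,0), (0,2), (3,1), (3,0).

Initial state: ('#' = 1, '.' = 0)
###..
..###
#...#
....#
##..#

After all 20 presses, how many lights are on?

16

gen 0: ###..
..###
#...#
....#
##..#
gen 1: ###..
#.###
.#..#
#...#
##..#
gen 2: #####
#.##.
.#..#
#...#
##..#
gen 3: ####.
#.#.#
.#...
#...#
##..#
gen 4: ####.
..#.#
#....
....#
##..#
gen 5: ####.
....#
####.
..#.#
##..#
gen 6: ...#.
.#..#
####.
..#.#
##..#
gen 7: #..#.
#...#
.###.
..#.#
##..#
gen 8: #..#.
#...#
..##.
##..#
#...#
gen 9: #..#.
#...#
#.##.
....#
....#
gen 10: #..#.
#...#
#.#..
..##.
...##
gen 11: #..#.
#...#
#.#.#
..#.#
...#.
gen 12: ##.#.
.##.#
###.#
..#.#
...#.
gen 13: ##.#.
.##.#
###.#
..###
..#.#
gen 14: ##.#.
..#.#
....#
.####
..#.#
gen 15: ...#.
#.#.#
....#
.####
..#.#
gen 16: ..#.#
#.###
....#
.####
..#.#
gen 17: #.#.#
.####
#...#
.####
..#.#
gen 18: ##.##
.#.##
#...#
.####
..#.#
gen 19: ##.##
.#.##
##..#
#..##
.##.#
gen 20: ##.##
.#.##
.#..#
.#.##
###.#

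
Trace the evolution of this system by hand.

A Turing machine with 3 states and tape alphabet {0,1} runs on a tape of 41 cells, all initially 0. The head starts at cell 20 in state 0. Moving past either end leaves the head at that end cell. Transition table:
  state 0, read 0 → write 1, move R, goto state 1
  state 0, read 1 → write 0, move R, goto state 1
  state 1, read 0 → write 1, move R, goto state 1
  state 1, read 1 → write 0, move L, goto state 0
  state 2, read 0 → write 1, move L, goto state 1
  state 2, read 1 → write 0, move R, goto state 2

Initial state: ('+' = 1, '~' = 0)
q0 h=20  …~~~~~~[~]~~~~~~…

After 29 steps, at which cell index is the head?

step 0: q0 h=20  …~~~~~~[~]~~~~~~…
step 1: q1 h=21  …~~~~~+[~]~~~~~~…
step 2: q1 h=22  …~~~~++[~]~~~~~~…
step 3: q1 h=23  …~~~+++[~]~~~~~~…
step 4: q1 h=24  …~~++++[~]~~~~~~…
step 5: q1 h=25  …~+++++[~]~~~~~~…
step 6: q1 h=26  …++++++[~]~~~~~~…
step 7: q1 h=27  …++++++[~]~~~~~~…
step 8: q1 h=28  …++++++[~]~~~~~~…
step 9: q1 h=29  …++++++[~]~~~~~~…
step 10: q1 h=30  …++++++[~]~~~~~~…
step 11: q1 h=31  …++++++[~]~~~~~~…
step 12: q1 h=32  …++++++[~]~~~~~~…
step 13: q1 h=33  …++++++[~]~~~~~~…
step 14: q1 h=34  …++++++[~]~~~~~~|
step 15: q1 h=35  …++++++[~]~~~~~|
step 16: q1 h=36  …++++++[~]~~~~|
step 17: q1 h=37  …++++++[~]~~~|
step 18: q1 h=38  …++++++[~]~~|
step 19: q1 h=39  …++++++[~]~|
step 20: q1 h=40  …++++++[~]|
step 21: q1 h=40  …++++++[+]|
step 22: q0 h=39  …++++++[+]~|
step 23: q1 h=40  …+++++~[~]|
step 24: q1 h=40  …+++++~[+]|
step 25: q0 h=39  …++++++[~]~|
step 26: q1 h=40  …++++++[~]|
step 27: q1 h=40  …++++++[+]|
step 28: q0 h=39  …++++++[+]~|
step 29: q1 h=40  …+++++~[~]|

40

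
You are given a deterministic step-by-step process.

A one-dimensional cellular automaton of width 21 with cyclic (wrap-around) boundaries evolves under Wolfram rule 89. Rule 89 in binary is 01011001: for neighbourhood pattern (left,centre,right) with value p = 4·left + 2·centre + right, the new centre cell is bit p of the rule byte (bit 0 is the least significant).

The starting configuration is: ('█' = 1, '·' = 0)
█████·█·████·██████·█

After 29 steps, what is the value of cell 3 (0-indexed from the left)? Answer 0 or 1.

0

gen 0: █████·█·████·██████·█
gen 1: ····█···█··█·█····█·█
gen 2: ███··██··█····███····
gen 3: █·██·███··███·█·████·
gen 4: ··██·█·██·█·█···█··█·
gen 5: █·██···██····██··█··█
gen 6: █·████·█████·███··█·█
gen 7: █·█··█·█···█·█·██···█
gen 8: █··█····██·····████·█
gen 9: ██··███·██████·█··█·█
gen 10: ·██·█·█·█····█··█···█
gen 11: ·██······███··█··██··
gen 12: ·███████·█·██··█·████
gen 13: ·█·····█···███···█··█
gen 14: ··████··██·█·███··█··
gen 15: █·█··██·██···█·██··██
gen 16: █··█·██·████···███·█·
gen 17: ·█···██·█··███·█·█···
gen 18: ··██·██··█·█·█····███
gen 19: █·██·███······███·█·█
gen 20: █·██·█·██████·█·█···█
gen 21: █·██···█····█····██·█
gen 22: █·████··███··███·██·█
gen 23: █·█··██·█·██·█·█·██·█
gen 24: █··█·██···██·····██·█
gen 25: ██···████·██████·██·█
gen 26: ·███·█··█·█····█·██·█
gen 27: ·█·█··█····███···██··
gen 28: ····█··███·█·███·████
gen 29: ███··█·█·█···█·█·█··█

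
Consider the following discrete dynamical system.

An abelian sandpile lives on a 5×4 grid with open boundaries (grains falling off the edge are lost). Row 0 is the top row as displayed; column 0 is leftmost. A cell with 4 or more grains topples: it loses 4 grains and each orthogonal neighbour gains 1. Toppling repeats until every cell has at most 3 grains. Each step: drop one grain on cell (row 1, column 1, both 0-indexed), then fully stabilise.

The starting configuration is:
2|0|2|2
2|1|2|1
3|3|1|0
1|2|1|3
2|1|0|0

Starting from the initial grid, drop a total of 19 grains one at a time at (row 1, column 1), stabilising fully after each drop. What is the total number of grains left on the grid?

37

t=0: 2|0|2|2
2|1|2|1
3|3|1|0
1|2|1|3
2|1|0|0
t=1: 2|0|2|2
2|2|2|1
3|3|1|0
1|2|1|3
2|1|0|0
t=2: 2|0|2|2
2|3|2|1
3|3|1|0
1|2|1|3
2|1|0|0
t=3: 3|1|2|2
0|2|3|1
1|1|2|0
2|3|1|3
2|1|0|0
t=4: 3|1|2|2
0|3|3|1
1|1|2|0
2|3|1|3
2|1|0|0
t=5: 3|2|3|2
1|1|0|2
1|2|3|0
2|3|1|3
2|1|0|0
t=6: 3|2|3|2
1|2|0|2
1|2|3|0
2|3|1|3
2|1|0|0
t=7: 3|2|3|2
1|3|0|2
1|2|3|0
2|3|1|3
2|1|0|0
t=8: 3|3|3|2
2|0|1|2
1|3|3|0
2|3|1|3
2|1|0|0
t=9: 3|3|3|2
2|1|1|2
1|3|3|0
2|3|1|3
2|1|0|0
t=10: 3|3|3|2
2|2|1|2
1|3|3|0
2|3|1|3
2|1|0|0
t=11: 3|3|3|2
2|3|1|2
1|3|3|0
2|3|1|3
2|1|0|0
t=12: 1|3|1|3
1|0|1|3
3|3|1|1
3|0|3|3
2|2|0|0
t=13: 1|3|1|3
1|1|1|3
3|3|1|1
3|0|3|3
2|2|0|0
t=14: 1|3|1|3
1|2|1|3
3|3|1|1
3|0|3|3
2|2|0|0
t=15: 1|3|1|3
1|3|1|3
3|3|1|1
3|0|3|3
2|2|0|0
t=16: 2|0|2|3
3|2|2|3
1|1|2|1
0|2|3|3
3|2|0|0
t=17: 2|0|2|3
3|3|2|3
1|1|2|1
0|2|3|3
3|2|0|0
t=18: 3|1|2|3
0|1|3|3
2|2|2|1
0|2|3|3
3|2|0|0
t=19: 3|1|2|3
0|2|3|3
2|2|2|1
0|2|3|3
3|2|0|0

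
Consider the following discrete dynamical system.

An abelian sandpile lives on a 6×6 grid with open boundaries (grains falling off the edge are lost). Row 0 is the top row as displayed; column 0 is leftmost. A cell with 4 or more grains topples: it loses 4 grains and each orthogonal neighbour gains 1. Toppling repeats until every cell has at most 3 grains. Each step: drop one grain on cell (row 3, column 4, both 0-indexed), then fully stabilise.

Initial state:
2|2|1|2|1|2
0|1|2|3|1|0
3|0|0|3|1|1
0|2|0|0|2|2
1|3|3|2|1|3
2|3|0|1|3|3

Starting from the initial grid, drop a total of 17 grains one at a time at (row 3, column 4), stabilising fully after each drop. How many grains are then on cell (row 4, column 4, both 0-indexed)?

[0] 2|2|1|2|1|2
0|1|2|3|1|0
3|0|0|3|1|1
0|2|0|0|2|2
1|3|3|2|1|3
2|3|0|1|3|3
[1] 2|2|1|2|1|2
0|1|2|3|1|0
3|0|0|3|1|1
0|2|0|0|3|2
1|3|3|2|1|3
2|3|0|1|3|3
[2] 2|2|1|2|1|2
0|1|2|3|1|0
3|0|0|3|2|1
0|2|0|1|0|3
1|3|3|2|2|3
2|3|0|1|3|3
[3] 2|2|1|2|1|2
0|1|2|3|1|0
3|0|0|3|2|1
0|2|0|1|1|3
1|3|3|2|2|3
2|3|0|1|3|3
[4] 2|2|1|2|1|2
0|1|2|3|1|0
3|0|0|3|2|1
0|2|0|1|2|3
1|3|3|2|2|3
2|3|0|1|3|3
[5] 2|2|1|2|1|2
0|1|2|3|1|0
3|0|0|3|2|1
0|2|0|1|3|3
1|3|3|2|2|3
2|3|0|1|3|3
[6] 2|2|1|2|1|2
0|1|2|3|1|0
3|0|0|3|3|2
0|2|0|2|2|1
1|3|3|3|1|2
2|3|0|2|1|1
[7] 2|2|1|2|1|2
0|1|2|3|1|0
3|0|0|3|3|2
0|2|0|2|3|1
1|3|3|3|1|2
2|3|0|2|1|1
[8] 2|2|1|3|1|2
0|1|3|0|3|0
3|0|1|2|1|3
0|3|2|1|2|2
2|1|1|1|3|2
3|0|2|3|1|1
[9] 2|2|1|3|1|2
0|1|3|0|3|0
3|0|1|2|1|3
0|3|2|1|3|2
2|1|1|1|3|2
3|0|2|3|1|1
[10] 2|2|1|3|1|2
0|1|3|0|3|0
3|0|1|2|2|3
0|3|2|2|1|3
2|1|1|2|0|3
3|0|2|3|2|1
[11] 2|2|1|3|1|2
0|1|3|0|3|0
3|0|1|2|2|3
0|3|2|2|2|3
2|1|1|2|0|3
3|0|2|3|2|1
[12] 2|2|1|3|1|2
0|1|3|0|3|0
3|0|1|2|2|3
0|3|2|2|3|3
2|1|1|2|0|3
3|0|2|3|2|1
[13] 2|2|1|3|2|2
0|1|3|1|0|2
3|0|1|3|1|1
0|3|2|3|2|2
2|1|1|2|2|0
3|0|2|3|2|2
[14] 2|2|1|3|2|2
0|1|3|1|0|2
3|0|1|3|1|1
0|3|2|3|3|2
2|1|1|2|2|0
3|0|2|3|2|2
[15] 2|2|1|3|2|2
0|1|3|2|0|2
3|0|2|0|3|1
0|3|3|1|1|3
2|1|1|3|3|0
3|0|2|3|2|2
[16] 2|2|1|3|2|2
0|1|3|2|0|2
3|0|2|0|3|1
0|3|3|1|2|3
2|1|1|3|3|0
3|0|2|3|2|2
[17] 2|2|1|3|2|2
0|1|3|2|0|2
3|0|2|0|3|1
0|3|3|1|3|3
2|1|1|3|3|0
3|0|2|3|2|2

3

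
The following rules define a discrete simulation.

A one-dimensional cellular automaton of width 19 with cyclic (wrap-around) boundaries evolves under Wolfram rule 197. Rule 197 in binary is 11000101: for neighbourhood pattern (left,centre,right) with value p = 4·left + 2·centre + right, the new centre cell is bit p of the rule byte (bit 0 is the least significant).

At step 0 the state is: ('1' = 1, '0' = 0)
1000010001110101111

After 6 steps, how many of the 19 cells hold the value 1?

9

gen 0: 1000010001110101111
gen 1: 1011010100110100111
gen 2: 1001010100010100011
gen 3: 1001010101010101001
gen 4: 1001010101010101000
gen 5: 1001010101010101010
gen 6: 1001010101010101010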